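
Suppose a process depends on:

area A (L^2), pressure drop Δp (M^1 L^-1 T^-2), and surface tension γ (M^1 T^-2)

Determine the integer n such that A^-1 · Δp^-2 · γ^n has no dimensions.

Balance the M exponent: (1)·n from γ, plus −(0) − 2·(1) = -2 from the rest, must sum to zero.
n − 2 = 0, so n = 2.

2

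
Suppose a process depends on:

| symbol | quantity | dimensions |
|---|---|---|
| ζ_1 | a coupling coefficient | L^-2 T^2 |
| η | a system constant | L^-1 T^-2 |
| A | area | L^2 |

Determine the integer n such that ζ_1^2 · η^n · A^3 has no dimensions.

2

Balance the L exponent: (-1)·n from η, plus 2·(-2) + 3·(2) = 2 from the rest, must sum to zero.
−n + 2 = 0, so n = 2.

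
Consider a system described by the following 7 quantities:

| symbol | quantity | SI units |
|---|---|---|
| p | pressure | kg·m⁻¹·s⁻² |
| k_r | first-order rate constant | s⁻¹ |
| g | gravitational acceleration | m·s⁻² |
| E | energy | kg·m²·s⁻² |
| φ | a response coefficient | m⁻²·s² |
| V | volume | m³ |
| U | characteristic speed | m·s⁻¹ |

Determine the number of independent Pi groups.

4

There are 7 variables and 3 base dimensions (M, L, T).
The dimension matrix has rank 3.
Independent dimensionless groups: 7 − 3 = 4.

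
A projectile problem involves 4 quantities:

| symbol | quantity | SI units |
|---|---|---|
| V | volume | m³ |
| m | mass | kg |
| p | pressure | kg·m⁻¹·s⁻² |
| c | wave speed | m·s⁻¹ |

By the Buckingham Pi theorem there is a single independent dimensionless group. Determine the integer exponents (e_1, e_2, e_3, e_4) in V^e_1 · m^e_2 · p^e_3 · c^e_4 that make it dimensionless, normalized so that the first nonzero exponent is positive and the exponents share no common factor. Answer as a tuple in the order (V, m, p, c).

M: e_1·(0) + e_2·(1) + e_3·(1) + e_4·(0) = 0
L: e_1·(3) + e_2·(0) + e_3·(-1) + e_4·(1) = 0
T: e_1·(0) + e_2·(0) + e_3·(-2) + e_4·(-1) = 0
Solving this homogeneous linear system for the smallest-integer solution (first nonzero entry positive) gives (1, -1, 1, -2).

(1, -1, 1, -2)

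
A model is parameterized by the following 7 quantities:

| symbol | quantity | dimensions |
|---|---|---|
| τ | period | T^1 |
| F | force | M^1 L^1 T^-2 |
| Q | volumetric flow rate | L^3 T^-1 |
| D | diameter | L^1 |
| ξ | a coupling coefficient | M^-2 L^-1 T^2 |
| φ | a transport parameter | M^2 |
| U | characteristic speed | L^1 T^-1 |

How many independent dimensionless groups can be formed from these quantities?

There are 7 variables and 3 base dimensions (M, L, T).
The dimension matrix has rank 3.
Independent dimensionless groups: 7 − 3 = 4.

4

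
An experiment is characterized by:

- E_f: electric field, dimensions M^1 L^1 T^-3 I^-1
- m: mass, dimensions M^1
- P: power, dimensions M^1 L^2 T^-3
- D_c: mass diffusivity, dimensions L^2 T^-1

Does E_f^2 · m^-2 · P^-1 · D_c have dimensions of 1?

Sum the exponent of each base dimension across the product:
  M: 2·[E_f]_M − 2·[m]_M − [P]_M + [D_c]_M = 2·(1) − 2·(1) − (1) + (0) = -1
  L: 2·[E_f]_L − 2·[m]_L − [P]_L + [D_c]_L = 2·(1) − 2·(0) − (2) + (2) = 2
  T: 2·[E_f]_T − 2·[m]_T − [P]_T + [D_c]_T = 2·(-3) − 2·(0) − (-3) + (-1) = -4
  I: 2·[E_f]_I − 2·[m]_I − [P]_I + [D_c]_I = 2·(-1) − 2·(0) − (0) + (0) = -2
Net dimensions [M⁻¹ L² T⁻⁴ I⁻²] ≠ [1] — not dimensionless.

no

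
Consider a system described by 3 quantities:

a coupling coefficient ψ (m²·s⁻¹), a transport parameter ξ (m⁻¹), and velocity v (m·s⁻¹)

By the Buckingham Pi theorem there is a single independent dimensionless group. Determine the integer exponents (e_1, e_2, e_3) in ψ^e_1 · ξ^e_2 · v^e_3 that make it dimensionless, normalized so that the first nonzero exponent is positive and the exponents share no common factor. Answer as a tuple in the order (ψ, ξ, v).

(1, 1, -1)

L: e_1·(2) + e_2·(-1) + e_3·(1) = 0
T: e_1·(-1) + e_2·(0) + e_3·(-1) = 0
Solving this homogeneous linear system for the smallest-integer solution (first nonzero entry positive) gives (1, 1, -1).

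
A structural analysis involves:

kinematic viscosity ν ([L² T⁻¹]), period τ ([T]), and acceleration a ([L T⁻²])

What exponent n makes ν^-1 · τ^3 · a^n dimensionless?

Balance the L exponent: (1)·n from a, plus −(2) + 3·(0) = -2 from the rest, must sum to zero.
n − 2 = 0, so n = 2.

2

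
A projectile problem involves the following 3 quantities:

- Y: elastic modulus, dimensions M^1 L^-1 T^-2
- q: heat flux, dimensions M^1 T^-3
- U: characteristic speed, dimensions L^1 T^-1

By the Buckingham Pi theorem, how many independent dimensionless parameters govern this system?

There are 3 variables and 3 base dimensions (M, L, T).
The dimension matrix has rank 2 (less than 3: the dimension vectors are linearly dependent).
Independent dimensionless groups: 3 − 2 = 1.

1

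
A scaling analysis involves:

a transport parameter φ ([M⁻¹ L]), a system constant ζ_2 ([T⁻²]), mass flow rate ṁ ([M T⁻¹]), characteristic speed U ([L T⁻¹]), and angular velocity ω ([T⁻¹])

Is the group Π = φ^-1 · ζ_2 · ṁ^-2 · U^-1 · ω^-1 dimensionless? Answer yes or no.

Sum the exponent of each base dimension across the product:
  M: −[φ]_M + [ζ_2]_M − 2·[ṁ]_M − [U]_M − [ω]_M = −(-1) + (0) − 2·(1) − (0) − (0) = -1
  L: −[φ]_L + [ζ_2]_L − 2·[ṁ]_L − [U]_L − [ω]_L = −(1) + (0) − 2·(0) − (1) − (0) = -2
  T: −[φ]_T + [ζ_2]_T − 2·[ṁ]_T − [U]_T − [ω]_T = −(0) + (-2) − 2·(-1) − (-1) − (-1) = 2
Net dimensions [M⁻¹ L⁻² T²] ≠ [1] — not dimensionless.

no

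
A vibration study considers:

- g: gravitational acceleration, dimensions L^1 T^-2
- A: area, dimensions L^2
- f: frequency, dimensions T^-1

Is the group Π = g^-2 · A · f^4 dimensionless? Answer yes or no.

yes

Sum the exponent of each base dimension across the product:
  M: −2·[g]_M + [A]_M + 4·[f]_M = −2·(0) + (0) + 4·(0) = 0
  L: −2·[g]_L + [A]_L + 4·[f]_L = −2·(1) + (2) + 4·(0) = 0
  T: −2·[g]_T + [A]_T + 4·[f]_T = −2·(-2) + (0) + 4·(-1) = 0
All base exponents vanish — dimensionless.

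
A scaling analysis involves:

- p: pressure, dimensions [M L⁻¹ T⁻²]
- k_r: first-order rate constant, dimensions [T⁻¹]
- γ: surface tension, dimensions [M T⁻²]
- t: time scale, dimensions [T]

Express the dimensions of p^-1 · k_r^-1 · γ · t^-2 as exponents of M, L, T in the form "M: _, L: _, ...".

Collect each base-dimension exponent across the product:
  M: −(1) − (0) + (1) − 2·(0) = 0
  L: −(-1) − (0) + (0) − 2·(0) = 1
  T: −(-2) − (-1) + (-2) − 2·(1) = -1
So the dimensions are [L T⁻¹].

M: 0, L: 1, T: -1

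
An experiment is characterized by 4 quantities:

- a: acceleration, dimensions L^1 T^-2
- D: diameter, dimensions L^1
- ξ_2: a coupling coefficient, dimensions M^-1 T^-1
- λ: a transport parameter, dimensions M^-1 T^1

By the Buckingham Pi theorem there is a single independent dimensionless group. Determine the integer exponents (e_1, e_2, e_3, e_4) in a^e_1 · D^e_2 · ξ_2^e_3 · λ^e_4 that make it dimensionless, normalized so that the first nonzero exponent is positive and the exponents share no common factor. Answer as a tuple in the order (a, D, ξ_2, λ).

M: e_1·(0) + e_2·(0) + e_3·(-1) + e_4·(-1) = 0
L: e_1·(1) + e_2·(1) + e_3·(0) + e_4·(0) = 0
T: e_1·(-2) + e_2·(0) + e_3·(-1) + e_4·(1) = 0
Solving this homogeneous linear system for the smallest-integer solution (first nonzero entry positive) gives (1, -1, -1, 1).

(1, -1, -1, 1)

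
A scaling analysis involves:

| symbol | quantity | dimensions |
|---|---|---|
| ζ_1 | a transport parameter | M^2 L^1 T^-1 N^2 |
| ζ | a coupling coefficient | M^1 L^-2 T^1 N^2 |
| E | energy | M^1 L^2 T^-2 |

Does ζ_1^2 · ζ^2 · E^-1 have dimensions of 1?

Sum the exponent of each base dimension across the product:
  M: 2·[ζ_1]_M + 2·[ζ]_M − [E]_M = 2·(2) + 2·(1) − (1) = 5
  L: 2·[ζ_1]_L + 2·[ζ]_L − [E]_L = 2·(1) + 2·(-2) − (2) = -4
  T: 2·[ζ_1]_T + 2·[ζ]_T − [E]_T = 2·(-1) + 2·(1) − (-2) = 2
  N: 2·[ζ_1]_N + 2·[ζ]_N − [E]_N = 2·(2) + 2·(2) − (0) = 8
Net dimensions [M⁵ L⁻⁴ T² N⁸] ≠ [1] — not dimensionless.

no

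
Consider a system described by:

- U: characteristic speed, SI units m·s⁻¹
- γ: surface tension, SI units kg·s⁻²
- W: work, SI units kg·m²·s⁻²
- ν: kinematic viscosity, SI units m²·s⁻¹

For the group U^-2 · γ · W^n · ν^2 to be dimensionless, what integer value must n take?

Balance the M exponent: (1)·n from W, plus −2·(0) + (1) + 2·(0) = 1 from the rest, must sum to zero.
n + 1 = 0, so n = -1.

-1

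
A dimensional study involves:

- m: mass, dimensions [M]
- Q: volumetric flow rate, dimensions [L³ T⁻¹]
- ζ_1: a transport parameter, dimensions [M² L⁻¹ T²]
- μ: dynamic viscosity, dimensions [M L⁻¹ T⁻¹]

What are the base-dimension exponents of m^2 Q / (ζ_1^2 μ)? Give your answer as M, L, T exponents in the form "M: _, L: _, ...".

M: -3, L: 6, T: -4

Collect each base-dimension exponent across the product:
  M: 2·(1) + (0) − 2·(2) − (1) = -3
  L: 2·(0) + (3) − 2·(-1) − (-1) = 6
  T: 2·(0) + (-1) − 2·(2) − (-1) = -4
So the dimensions are [M⁻³ L⁶ T⁻⁴].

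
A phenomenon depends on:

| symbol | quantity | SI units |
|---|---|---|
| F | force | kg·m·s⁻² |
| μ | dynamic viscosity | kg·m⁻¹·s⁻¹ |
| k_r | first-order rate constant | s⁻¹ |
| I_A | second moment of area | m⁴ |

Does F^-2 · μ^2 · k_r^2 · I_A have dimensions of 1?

yes

Sum the exponent of each base dimension across the product:
  M: −2·[F]_M + 2·[μ]_M + 2·[k_r]_M + [I_A]_M = −2·(1) + 2·(1) + 2·(0) + (0) = 0
  L: −2·[F]_L + 2·[μ]_L + 2·[k_r]_L + [I_A]_L = −2·(1) + 2·(-1) + 2·(0) + (4) = 0
  T: −2·[F]_T + 2·[μ]_T + 2·[k_r]_T + [I_A]_T = −2·(-2) + 2·(-1) + 2·(-1) + (0) = 0
All base exponents vanish — dimensionless.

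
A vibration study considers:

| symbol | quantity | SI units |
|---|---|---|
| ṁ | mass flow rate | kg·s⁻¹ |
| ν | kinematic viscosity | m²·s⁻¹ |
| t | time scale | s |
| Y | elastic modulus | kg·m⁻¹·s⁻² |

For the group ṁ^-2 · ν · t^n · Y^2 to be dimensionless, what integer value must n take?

3

Balance the T exponent: (1)·n from t, plus −2·(-1) + (-1) + 2·(-2) = -3 from the rest, must sum to zero.
n − 3 = 0, so n = 3.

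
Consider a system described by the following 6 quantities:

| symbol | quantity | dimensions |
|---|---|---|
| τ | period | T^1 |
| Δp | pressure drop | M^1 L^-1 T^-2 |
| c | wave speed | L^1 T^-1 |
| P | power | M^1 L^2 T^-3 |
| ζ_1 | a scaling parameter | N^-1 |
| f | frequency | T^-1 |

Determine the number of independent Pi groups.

There are 6 variables and 4 base dimensions (M, L, T, N).
The dimension matrix has rank 4.
Independent dimensionless groups: 6 − 4 = 2.

2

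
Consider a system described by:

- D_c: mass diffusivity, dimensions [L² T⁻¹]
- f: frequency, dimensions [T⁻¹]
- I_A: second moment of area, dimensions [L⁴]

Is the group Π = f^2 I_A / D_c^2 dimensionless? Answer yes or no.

yes

Sum the exponent of each base dimension across the product:
  M: −2·[D_c]_M + 2·[f]_M + [I_A]_M = −2·(0) + 2·(0) + (0) = 0
  L: −2·[D_c]_L + 2·[f]_L + [I_A]_L = −2·(2) + 2·(0) + (4) = 0
  T: −2·[D_c]_T + 2·[f]_T + [I_A]_T = −2·(-1) + 2·(-1) + (0) = 0
All base exponents vanish — dimensionless.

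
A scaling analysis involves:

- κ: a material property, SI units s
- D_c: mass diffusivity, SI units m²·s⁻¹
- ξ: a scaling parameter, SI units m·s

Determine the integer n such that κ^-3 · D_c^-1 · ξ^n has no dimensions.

2

Balance the L exponent: (1)·n from ξ, plus −3·(0) − (2) = -2 from the rest, must sum to zero.
n − 2 = 0, so n = 2.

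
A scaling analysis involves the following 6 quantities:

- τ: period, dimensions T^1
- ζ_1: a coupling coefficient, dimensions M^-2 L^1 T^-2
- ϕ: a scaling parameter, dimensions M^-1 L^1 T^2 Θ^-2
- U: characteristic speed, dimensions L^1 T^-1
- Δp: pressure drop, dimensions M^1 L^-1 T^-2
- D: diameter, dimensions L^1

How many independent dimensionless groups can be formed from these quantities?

There are 6 variables and 4 base dimensions (M, L, T, Θ).
The dimension matrix has rank 4.
Independent dimensionless groups: 6 − 4 = 2.

2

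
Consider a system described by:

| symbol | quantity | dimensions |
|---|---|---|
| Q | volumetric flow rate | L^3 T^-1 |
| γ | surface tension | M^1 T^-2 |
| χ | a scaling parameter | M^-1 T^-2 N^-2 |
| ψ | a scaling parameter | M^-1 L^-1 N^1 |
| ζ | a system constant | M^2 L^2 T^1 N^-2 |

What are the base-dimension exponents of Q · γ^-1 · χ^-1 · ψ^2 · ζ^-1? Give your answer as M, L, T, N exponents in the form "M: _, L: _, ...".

M: -4, L: -1, T: 2, N: 6

Collect each base-dimension exponent across the product:
  M: (0) − (1) − (-1) + 2·(-1) − (2) = -4
  L: (3) − (0) − (0) + 2·(-1) − (2) = -1
  T: (-1) − (-2) − (-2) + 2·(0) − (1) = 2
  N: (0) − (0) − (-2) + 2·(1) − (-2) = 6
So the dimensions are [M⁻⁴ L⁻¹ T² N⁶].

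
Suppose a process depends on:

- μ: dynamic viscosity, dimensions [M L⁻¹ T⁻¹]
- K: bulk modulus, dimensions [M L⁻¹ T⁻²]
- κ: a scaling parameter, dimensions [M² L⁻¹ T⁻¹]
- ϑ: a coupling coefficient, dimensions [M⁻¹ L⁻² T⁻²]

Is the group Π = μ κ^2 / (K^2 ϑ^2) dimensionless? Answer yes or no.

Sum the exponent of each base dimension across the product:
  M: [μ]_M − 2·[K]_M + 2·[κ]_M − 2·[ϑ]_M = (1) − 2·(1) + 2·(2) − 2·(-1) = 5
  L: [μ]_L − 2·[K]_L + 2·[κ]_L − 2·[ϑ]_L = (-1) − 2·(-1) + 2·(-1) − 2·(-2) = 3
  T: [μ]_T − 2·[K]_T + 2·[κ]_T − 2·[ϑ]_T = (-1) − 2·(-2) + 2·(-1) − 2·(-2) = 5
Net dimensions [M⁵ L³ T⁵] ≠ [1] — not dimensionless.

no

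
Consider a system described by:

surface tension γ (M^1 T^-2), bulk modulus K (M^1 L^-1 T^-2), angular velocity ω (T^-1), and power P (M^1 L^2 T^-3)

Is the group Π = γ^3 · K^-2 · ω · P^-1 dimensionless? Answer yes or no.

Sum the exponent of each base dimension across the product:
  M: 3·[γ]_M − 2·[K]_M + [ω]_M − [P]_M = 3·(1) − 2·(1) + (0) − (1) = 0
  L: 3·[γ]_L − 2·[K]_L + [ω]_L − [P]_L = 3·(0) − 2·(-1) + (0) − (2) = 0
  T: 3·[γ]_T − 2·[K]_T + [ω]_T − [P]_T = 3·(-2) − 2·(-2) + (-1) − (-3) = 0
All base exponents vanish — dimensionless.

yes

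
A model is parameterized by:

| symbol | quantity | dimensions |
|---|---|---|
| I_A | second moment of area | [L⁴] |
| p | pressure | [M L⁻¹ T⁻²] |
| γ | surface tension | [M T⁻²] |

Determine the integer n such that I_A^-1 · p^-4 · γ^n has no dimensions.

Balance the M exponent: (1)·n from γ, plus −(0) − 4·(1) = -4 from the rest, must sum to zero.
n − 4 = 0, so n = 4.

4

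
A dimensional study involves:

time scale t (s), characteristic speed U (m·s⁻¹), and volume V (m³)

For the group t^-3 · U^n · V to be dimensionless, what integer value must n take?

-3

Balance the L exponent: (1)·n from U, plus −3·(0) + (3) = 3 from the rest, must sum to zero.
n + 3 = 0, so n = -3.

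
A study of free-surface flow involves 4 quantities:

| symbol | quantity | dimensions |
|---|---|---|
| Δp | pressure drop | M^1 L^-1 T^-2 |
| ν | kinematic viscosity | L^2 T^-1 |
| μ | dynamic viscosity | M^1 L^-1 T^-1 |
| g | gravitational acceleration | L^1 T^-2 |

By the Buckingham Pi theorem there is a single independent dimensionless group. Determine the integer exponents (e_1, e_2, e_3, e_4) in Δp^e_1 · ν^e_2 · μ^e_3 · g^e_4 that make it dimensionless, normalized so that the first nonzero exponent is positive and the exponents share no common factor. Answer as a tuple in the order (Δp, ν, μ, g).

(3, 1, -3, -2)

M: e_1·(1) + e_2·(0) + e_3·(1) + e_4·(0) = 0
L: e_1·(-1) + e_2·(2) + e_3·(-1) + e_4·(1) = 0
T: e_1·(-2) + e_2·(-1) + e_3·(-1) + e_4·(-2) = 0
Solving this homogeneous linear system for the smallest-integer solution (first nonzero entry positive) gives (3, 1, -3, -2).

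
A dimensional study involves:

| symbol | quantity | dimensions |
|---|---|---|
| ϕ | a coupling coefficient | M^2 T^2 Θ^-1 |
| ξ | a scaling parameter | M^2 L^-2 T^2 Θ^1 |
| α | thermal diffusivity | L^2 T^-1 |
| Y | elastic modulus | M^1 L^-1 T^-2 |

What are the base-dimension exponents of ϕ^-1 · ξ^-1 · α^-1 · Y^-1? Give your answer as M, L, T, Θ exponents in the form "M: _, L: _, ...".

Collect each base-dimension exponent across the product:
  M: −(2) − (2) − (0) − (1) = -5
  L: −(0) − (-2) − (2) − (-1) = 1
  T: −(2) − (2) − (-1) − (-2) = -1
  Θ: −(-1) − (1) − (0) − (0) = 0
So the dimensions are [M⁻⁵ L T⁻¹].

M: -5, L: 1, T: -1, Θ: 0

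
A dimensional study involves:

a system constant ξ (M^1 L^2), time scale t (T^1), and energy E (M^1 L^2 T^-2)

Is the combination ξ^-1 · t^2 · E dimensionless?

Sum the exponent of each base dimension across the product:
  M: −[ξ]_M + 2·[t]_M + [E]_M = −(1) + 2·(0) + (1) = 0
  L: −[ξ]_L + 2·[t]_L + [E]_L = −(2) + 2·(0) + (2) = 0
  T: −[ξ]_T + 2·[t]_T + [E]_T = −(0) + 2·(1) + (-2) = 0
All base exponents vanish — dimensionless.

yes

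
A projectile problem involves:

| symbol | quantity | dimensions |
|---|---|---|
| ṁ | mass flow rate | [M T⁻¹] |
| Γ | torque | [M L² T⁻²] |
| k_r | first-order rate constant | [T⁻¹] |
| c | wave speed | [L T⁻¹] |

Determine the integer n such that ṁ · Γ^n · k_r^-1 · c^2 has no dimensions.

-1

Balance the M exponent: (1)·n from Γ, plus (1) − (0) + 2·(0) = 1 from the rest, must sum to zero.
n + 1 = 0, so n = -1.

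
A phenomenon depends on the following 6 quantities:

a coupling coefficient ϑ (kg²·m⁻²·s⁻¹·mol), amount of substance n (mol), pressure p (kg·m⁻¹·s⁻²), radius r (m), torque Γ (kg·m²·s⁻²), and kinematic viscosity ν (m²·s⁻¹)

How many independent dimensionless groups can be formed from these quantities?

There are 6 variables and 4 base dimensions (M, L, T, N).
The dimension matrix has rank 4.
Independent dimensionless groups: 6 − 4 = 2.

2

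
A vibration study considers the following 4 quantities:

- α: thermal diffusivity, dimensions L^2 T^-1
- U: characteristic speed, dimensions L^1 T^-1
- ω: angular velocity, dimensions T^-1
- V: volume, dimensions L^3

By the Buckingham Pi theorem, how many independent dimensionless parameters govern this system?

There are 4 variables and 2 base dimensions (L, T).
The dimension matrix has rank 2.
Independent dimensionless groups: 4 − 2 = 2.

2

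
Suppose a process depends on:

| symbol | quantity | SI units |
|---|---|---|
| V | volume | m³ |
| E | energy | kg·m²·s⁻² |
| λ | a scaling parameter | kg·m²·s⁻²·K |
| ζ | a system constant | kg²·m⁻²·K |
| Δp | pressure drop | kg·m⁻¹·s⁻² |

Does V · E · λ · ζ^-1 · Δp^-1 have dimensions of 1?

Sum the exponent of each base dimension across the product:
  M: [V]_M + [E]_M + [λ]_M − [ζ]_M − [Δp]_M = (0) + (1) + (1) − (2) − (1) = -1
  L: [V]_L + [E]_L + [λ]_L − [ζ]_L − [Δp]_L = (3) + (2) + (2) − (-2) − (-1) = 10
  T: [V]_T + [E]_T + [λ]_T − [ζ]_T − [Δp]_T = (0) + (-2) + (-2) − (0) − (-2) = -2
  Θ: [V]_Θ + [E]_Θ + [λ]_Θ − [ζ]_Θ − [Δp]_Θ = (0) + (0) + (1) − (1) − (0) = 0
Net dimensions [M⁻¹ L¹⁰ T⁻²] ≠ [1] — not dimensionless.

no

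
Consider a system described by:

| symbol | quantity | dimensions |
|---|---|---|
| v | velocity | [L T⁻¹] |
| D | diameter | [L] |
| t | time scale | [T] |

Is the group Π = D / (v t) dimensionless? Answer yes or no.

yes

Sum the exponent of each base dimension across the product:
  M: −[v]_M + [D]_M − [t]_M = −(0) + (0) − (0) = 0
  L: −[v]_L + [D]_L − [t]_L = −(1) + (1) − (0) = 0
  T: −[v]_T + [D]_T − [t]_T = −(-1) + (0) − (1) = 0
All base exponents vanish — dimensionless.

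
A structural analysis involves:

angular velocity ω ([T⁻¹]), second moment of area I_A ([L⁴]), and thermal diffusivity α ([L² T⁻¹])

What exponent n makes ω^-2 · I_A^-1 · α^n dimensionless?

2

Balance the L exponent: (2)·n from α, plus −2·(0) − (4) = -4 from the rest, must sum to zero.
2n − 4 = 0, so n = 2.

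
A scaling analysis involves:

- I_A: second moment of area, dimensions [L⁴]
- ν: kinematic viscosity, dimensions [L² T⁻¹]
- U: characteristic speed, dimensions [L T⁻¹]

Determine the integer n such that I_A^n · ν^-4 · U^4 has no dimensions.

Balance the L exponent: (4)·n from I_A, plus −4·(2) + 4·(1) = -4 from the rest, must sum to zero.
4n − 4 = 0, so n = 1.

1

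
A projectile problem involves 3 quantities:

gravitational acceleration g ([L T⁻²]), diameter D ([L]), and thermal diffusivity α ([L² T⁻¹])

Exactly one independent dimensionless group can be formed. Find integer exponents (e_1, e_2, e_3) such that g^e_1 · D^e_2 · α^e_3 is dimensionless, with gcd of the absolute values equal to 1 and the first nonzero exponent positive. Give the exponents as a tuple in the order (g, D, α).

(1, 3, -2)

L: e_1·(1) + e_2·(1) + e_3·(2) = 0
T: e_1·(-2) + e_2·(0) + e_3·(-1) = 0
Solving this homogeneous linear system for the smallest-integer solution (first nonzero entry positive) gives (1, 3, -2).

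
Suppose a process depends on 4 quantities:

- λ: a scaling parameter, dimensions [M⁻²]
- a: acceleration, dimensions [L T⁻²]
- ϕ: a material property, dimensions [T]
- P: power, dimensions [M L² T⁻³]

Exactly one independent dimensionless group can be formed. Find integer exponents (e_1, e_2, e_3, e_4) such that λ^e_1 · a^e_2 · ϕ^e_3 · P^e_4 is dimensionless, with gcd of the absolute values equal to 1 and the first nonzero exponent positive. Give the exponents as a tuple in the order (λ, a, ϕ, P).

M: e_1·(-2) + e_2·(0) + e_3·(0) + e_4·(1) = 0
L: e_1·(0) + e_2·(1) + e_3·(0) + e_4·(2) = 0
T: e_1·(0) + e_2·(-2) + e_3·(1) + e_4·(-3) = 0
Solving this homogeneous linear system for the smallest-integer solution (first nonzero entry positive) gives (1, -4, -2, 2).

(1, -4, -2, 2)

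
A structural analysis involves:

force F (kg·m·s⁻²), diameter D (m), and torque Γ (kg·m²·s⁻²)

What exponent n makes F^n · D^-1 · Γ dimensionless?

-1

Balance the M exponent: (1)·n from F, plus −(0) + (1) = 1 from the rest, must sum to zero.
n + 1 = 0, so n = -1.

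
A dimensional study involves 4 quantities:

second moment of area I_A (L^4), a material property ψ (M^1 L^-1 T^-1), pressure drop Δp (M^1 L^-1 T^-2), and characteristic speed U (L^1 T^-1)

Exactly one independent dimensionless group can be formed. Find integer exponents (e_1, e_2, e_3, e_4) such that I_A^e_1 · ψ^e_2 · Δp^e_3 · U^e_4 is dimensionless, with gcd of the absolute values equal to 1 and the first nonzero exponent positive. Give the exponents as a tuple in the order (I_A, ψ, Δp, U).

M: e_1·(0) + e_2·(1) + e_3·(1) + e_4·(0) = 0
L: e_1·(4) + e_2·(-1) + e_3·(-1) + e_4·(1) = 0
T: e_1·(0) + e_2·(-1) + e_3·(-2) + e_4·(-1) = 0
Solving this homogeneous linear system for the smallest-integer solution (first nonzero entry positive) gives (1, -4, 4, -4).

(1, -4, 4, -4)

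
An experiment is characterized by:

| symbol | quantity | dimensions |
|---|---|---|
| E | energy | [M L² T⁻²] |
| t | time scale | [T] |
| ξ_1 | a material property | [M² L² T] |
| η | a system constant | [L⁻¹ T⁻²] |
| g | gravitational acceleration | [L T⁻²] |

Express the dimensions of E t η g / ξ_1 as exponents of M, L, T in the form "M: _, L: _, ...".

M: -1, L: 0, T: -6

Collect each base-dimension exponent across the product:
  M: (1) + (0) − (2) + (0) + (0) = -1
  L: (2) + (0) − (2) + (-1) + (1) = 0
  T: (-2) + (1) − (1) + (-2) + (-2) = -6
So the dimensions are [M⁻¹ T⁻⁶].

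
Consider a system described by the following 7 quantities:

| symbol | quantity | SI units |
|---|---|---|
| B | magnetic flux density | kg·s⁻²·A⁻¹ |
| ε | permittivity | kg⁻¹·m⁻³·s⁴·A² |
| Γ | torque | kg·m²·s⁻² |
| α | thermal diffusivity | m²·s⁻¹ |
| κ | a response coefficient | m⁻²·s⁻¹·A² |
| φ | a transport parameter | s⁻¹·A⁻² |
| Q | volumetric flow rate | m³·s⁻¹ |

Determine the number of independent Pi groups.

3

There are 7 variables and 4 base dimensions (M, L, T, I).
The dimension matrix has rank 4.
Independent dimensionless groups: 7 − 4 = 3.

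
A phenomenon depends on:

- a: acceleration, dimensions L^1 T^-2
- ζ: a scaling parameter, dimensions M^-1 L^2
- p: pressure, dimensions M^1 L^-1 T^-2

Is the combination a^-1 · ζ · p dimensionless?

yes

Sum the exponent of each base dimension across the product:
  M: −[a]_M + [ζ]_M + [p]_M = −(0) + (-1) + (1) = 0
  L: −[a]_L + [ζ]_L + [p]_L = −(1) + (2) + (-1) = 0
  T: −[a]_T + [ζ]_T + [p]_T = −(-2) + (0) + (-2) = 0
  Θ: −[a]_Θ + [ζ]_Θ + [p]_Θ = −(0) + (0) + (0) = 0
All base exponents vanish — dimensionless.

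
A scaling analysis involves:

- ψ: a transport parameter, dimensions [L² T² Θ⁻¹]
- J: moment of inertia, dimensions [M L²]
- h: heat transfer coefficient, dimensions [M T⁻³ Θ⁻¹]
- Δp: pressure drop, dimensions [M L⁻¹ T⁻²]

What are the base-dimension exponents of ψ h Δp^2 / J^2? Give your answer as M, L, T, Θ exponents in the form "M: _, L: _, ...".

M: 1, L: -4, T: -5, Θ: -2

Collect each base-dimension exponent across the product:
  M: (0) − 2·(1) + (1) + 2·(1) = 1
  L: (2) − 2·(2) + (0) + 2·(-1) = -4
  T: (2) − 2·(0) + (-3) + 2·(-2) = -5
  Θ: (-1) − 2·(0) + (-1) + 2·(0) = -2
So the dimensions are [M L⁻⁴ T⁻⁵ Θ⁻²].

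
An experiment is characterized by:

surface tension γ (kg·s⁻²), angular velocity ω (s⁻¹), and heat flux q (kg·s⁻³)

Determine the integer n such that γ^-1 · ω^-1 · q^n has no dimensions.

1

Balance the M exponent: (1)·n from q, plus −(1) − (0) = -1 from the rest, must sum to zero.
n − 1 = 0, so n = 1.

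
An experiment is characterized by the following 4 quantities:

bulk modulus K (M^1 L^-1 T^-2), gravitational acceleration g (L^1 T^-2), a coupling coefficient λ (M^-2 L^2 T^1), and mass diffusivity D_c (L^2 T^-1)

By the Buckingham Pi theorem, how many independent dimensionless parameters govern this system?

1

There are 4 variables and 3 base dimensions (M, L, T).
The dimension matrix has rank 3.
Independent dimensionless groups: 4 − 3 = 1.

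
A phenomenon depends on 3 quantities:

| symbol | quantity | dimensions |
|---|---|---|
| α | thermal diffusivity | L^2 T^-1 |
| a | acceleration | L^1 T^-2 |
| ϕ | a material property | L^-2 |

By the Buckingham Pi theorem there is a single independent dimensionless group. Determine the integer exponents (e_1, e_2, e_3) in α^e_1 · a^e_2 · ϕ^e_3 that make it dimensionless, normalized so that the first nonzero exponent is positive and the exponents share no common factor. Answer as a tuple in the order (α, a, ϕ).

(4, -2, 3)

L: e_1·(2) + e_2·(1) + e_3·(-2) = 0
T: e_1·(-1) + e_2·(-2) + e_3·(0) = 0
Solving this homogeneous linear system for the smallest-integer solution (first nonzero entry positive) gives (4, -2, 3).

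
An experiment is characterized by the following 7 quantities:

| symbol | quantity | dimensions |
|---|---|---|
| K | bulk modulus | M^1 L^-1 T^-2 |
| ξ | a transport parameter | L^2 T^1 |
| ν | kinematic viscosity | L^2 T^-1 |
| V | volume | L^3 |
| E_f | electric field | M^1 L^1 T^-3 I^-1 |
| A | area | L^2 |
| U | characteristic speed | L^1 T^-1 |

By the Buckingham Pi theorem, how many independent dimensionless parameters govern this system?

There are 7 variables and 4 base dimensions (M, L, T, I).
The dimension matrix has rank 4.
Independent dimensionless groups: 7 − 4 = 3.

3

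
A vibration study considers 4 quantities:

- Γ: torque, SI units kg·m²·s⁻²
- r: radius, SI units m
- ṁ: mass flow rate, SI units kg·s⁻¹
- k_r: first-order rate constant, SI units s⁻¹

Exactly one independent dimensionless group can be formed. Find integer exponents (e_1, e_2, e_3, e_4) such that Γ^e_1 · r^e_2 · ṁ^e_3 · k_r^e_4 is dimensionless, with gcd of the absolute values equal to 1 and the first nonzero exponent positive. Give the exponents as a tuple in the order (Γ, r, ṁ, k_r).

(1, -2, -1, -1)

M: e_1·(1) + e_2·(0) + e_3·(1) + e_4·(0) = 0
L: e_1·(2) + e_2·(1) + e_3·(0) + e_4·(0) = 0
T: e_1·(-2) + e_2·(0) + e_3·(-1) + e_4·(-1) = 0
Solving this homogeneous linear system for the smallest-integer solution (first nonzero entry positive) gives (1, -2, -1, -1).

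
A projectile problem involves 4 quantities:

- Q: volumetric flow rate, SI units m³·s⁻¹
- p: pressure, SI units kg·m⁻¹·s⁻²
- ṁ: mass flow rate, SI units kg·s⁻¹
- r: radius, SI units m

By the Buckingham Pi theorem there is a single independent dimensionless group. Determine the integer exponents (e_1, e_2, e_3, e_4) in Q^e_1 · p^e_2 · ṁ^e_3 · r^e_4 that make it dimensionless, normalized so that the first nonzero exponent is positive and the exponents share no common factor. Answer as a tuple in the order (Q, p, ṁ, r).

(1, -1, 1, -4)

M: e_1·(0) + e_2·(1) + e_3·(1) + e_4·(0) = 0
L: e_1·(3) + e_2·(-1) + e_3·(0) + e_4·(1) = 0
T: e_1·(-1) + e_2·(-2) + e_3·(-1) + e_4·(0) = 0
Solving this homogeneous linear system for the smallest-integer solution (first nonzero entry positive) gives (1, -1, 1, -4).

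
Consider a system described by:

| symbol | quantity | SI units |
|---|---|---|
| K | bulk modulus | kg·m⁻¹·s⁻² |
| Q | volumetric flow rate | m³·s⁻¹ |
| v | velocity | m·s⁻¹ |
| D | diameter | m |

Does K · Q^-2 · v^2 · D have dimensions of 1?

Sum the exponent of each base dimension across the product:
  M: [K]_M − 2·[Q]_M + 2·[v]_M + [D]_M = (1) − 2·(0) + 2·(0) + (0) = 1
  L: [K]_L − 2·[Q]_L + 2·[v]_L + [D]_L = (-1) − 2·(3) + 2·(1) + (1) = -4
  T: [K]_T − 2·[Q]_T + 2·[v]_T + [D]_T = (-2) − 2·(-1) + 2·(-1) + (0) = -2
Net dimensions [M L⁻⁴ T⁻²] ≠ [1] — not dimensionless.

no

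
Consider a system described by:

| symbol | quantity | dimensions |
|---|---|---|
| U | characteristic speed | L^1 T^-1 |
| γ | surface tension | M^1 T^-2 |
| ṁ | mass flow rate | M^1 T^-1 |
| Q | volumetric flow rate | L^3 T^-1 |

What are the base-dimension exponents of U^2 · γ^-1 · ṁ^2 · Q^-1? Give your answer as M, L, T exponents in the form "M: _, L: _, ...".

M: 1, L: -1, T: -1

Collect each base-dimension exponent across the product:
  M: 2·(0) − (1) + 2·(1) − (0) = 1
  L: 2·(1) − (0) + 2·(0) − (3) = -1
  T: 2·(-1) − (-2) + 2·(-1) − (-1) = -1
So the dimensions are [M L⁻¹ T⁻¹].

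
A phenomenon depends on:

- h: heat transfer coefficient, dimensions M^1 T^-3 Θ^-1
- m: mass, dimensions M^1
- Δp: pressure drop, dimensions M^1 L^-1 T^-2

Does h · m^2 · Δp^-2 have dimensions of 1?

no

Sum the exponent of each base dimension across the product:
  M: [h]_M + 2·[m]_M − 2·[Δp]_M = (1) + 2·(1) − 2·(1) = 1
  L: [h]_L + 2·[m]_L − 2·[Δp]_L = (0) + 2·(0) − 2·(-1) = 2
  T: [h]_T + 2·[m]_T − 2·[Δp]_T = (-3) + 2·(0) − 2·(-2) = 1
  Θ: [h]_Θ + 2·[m]_Θ − 2·[Δp]_Θ = (-1) + 2·(0) − 2·(0) = -1
Net dimensions [M L² T Θ⁻¹] ≠ [1] — not dimensionless.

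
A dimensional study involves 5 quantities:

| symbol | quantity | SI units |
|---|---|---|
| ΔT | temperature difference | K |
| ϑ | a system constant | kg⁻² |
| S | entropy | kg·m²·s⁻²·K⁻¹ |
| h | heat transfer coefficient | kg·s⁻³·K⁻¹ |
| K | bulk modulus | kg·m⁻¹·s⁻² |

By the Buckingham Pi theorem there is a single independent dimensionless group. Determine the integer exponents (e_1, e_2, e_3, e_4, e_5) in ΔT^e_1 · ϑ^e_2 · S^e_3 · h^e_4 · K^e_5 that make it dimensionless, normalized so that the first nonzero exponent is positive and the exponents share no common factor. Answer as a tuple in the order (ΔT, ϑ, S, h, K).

(2, -1, -2, 4, -4)

M: e_1·(0) + e_2·(-2) + e_3·(1) + e_4·(1) + e_5·(1) = 0
L: e_1·(0) + e_2·(0) + e_3·(2) + e_4·(0) + e_5·(-1) = 0
T: e_1·(0) + e_2·(0) + e_3·(-2) + e_4·(-3) + e_5·(-2) = 0
Θ: e_1·(1) + e_2·(0) + e_3·(-1) + e_4·(-1) + e_5·(0) = 0
Solving this homogeneous linear system for the smallest-integer solution (first nonzero entry positive) gives (2, -1, -2, 4, -4).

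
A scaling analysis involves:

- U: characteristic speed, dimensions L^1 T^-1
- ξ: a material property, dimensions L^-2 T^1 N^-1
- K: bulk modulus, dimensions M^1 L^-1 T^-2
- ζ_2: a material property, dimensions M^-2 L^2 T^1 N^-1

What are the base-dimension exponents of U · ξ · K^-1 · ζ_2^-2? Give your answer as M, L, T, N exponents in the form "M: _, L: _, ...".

Collect each base-dimension exponent across the product:
  M: (0) + (0) − (1) − 2·(-2) = 3
  L: (1) + (-2) − (-1) − 2·(2) = -4
  T: (-1) + (1) − (-2) − 2·(1) = 0
  N: (0) + (-1) − (0) − 2·(-1) = 1
So the dimensions are [M³ L⁻⁴ N].

M: 3, L: -4, T: 0, N: 1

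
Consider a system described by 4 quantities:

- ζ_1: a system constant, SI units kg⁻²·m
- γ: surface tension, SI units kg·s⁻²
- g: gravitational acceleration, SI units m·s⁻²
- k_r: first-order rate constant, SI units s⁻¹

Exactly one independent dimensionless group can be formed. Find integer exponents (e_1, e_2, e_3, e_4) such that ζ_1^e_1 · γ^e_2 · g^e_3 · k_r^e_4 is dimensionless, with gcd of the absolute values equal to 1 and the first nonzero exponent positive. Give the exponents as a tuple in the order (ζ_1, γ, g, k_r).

M: e_1·(-2) + e_2·(1) + e_3·(0) + e_4·(0) = 0
L: e_1·(1) + e_2·(0) + e_3·(1) + e_4·(0) = 0
T: e_1·(0) + e_2·(-2) + e_3·(-2) + e_4·(-1) = 0
Solving this homogeneous linear system for the smallest-integer solution (first nonzero entry positive) gives (1, 2, -1, -2).

(1, 2, -1, -2)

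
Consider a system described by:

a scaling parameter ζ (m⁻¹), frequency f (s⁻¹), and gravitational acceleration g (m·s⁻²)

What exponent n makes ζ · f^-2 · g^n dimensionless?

1

Balance the L exponent: (1)·n from g, plus (-1) − 2·(0) = -1 from the rest, must sum to zero.
n − 1 = 0, so n = 1.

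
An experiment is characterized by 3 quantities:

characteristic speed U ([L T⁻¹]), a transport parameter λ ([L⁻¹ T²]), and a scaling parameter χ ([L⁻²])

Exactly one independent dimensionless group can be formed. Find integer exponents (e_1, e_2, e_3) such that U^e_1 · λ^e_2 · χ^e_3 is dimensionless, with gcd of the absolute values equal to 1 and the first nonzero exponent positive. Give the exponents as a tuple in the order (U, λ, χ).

(4, 2, 1)

L: e_1·(1) + e_2·(-1) + e_3·(-2) = 0
T: e_1·(-1) + e_2·(2) + e_3·(0) = 0
Solving this homogeneous linear system for the smallest-integer solution (first nonzero entry positive) gives (4, 2, 1).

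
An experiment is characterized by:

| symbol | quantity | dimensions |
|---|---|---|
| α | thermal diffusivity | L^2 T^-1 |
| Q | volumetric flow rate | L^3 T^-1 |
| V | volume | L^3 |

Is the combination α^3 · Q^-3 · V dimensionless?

Sum the exponent of each base dimension across the product:
  M: 3·[α]_M − 3·[Q]_M + [V]_M = 3·(0) − 3·(0) + (0) = 0
  L: 3·[α]_L − 3·[Q]_L + [V]_L = 3·(2) − 3·(3) + (3) = 0
  T: 3·[α]_T − 3·[Q]_T + [V]_T = 3·(-1) − 3·(-1) + (0) = 0
All base exponents vanish — dimensionless.

yes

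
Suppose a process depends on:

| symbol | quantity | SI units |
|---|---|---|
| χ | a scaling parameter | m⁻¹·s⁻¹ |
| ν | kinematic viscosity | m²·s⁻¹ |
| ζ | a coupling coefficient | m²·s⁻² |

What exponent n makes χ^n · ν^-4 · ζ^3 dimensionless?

Balance the L exponent: (-1)·n from χ, plus −4·(2) + 3·(2) = -2 from the rest, must sum to zero.
−n − 2 = 0, so n = -2.

-2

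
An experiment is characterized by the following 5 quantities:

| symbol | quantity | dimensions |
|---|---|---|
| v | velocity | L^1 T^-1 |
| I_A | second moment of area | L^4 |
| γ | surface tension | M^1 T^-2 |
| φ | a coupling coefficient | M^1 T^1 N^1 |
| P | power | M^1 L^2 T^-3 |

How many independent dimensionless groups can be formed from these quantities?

There are 5 variables and 4 base dimensions (M, L, T, N).
The dimension matrix has rank 4.
Independent dimensionless groups: 5 − 4 = 1.

1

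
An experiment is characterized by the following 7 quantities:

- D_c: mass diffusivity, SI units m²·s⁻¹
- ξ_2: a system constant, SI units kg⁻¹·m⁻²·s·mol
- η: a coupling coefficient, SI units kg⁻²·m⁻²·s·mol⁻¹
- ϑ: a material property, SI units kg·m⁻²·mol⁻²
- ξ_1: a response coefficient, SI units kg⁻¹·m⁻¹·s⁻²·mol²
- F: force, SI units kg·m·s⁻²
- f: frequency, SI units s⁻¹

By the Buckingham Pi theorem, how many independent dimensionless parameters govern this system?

3

There are 7 variables and 4 base dimensions (M, L, T, N).
The dimension matrix has rank 4.
Independent dimensionless groups: 7 − 4 = 3.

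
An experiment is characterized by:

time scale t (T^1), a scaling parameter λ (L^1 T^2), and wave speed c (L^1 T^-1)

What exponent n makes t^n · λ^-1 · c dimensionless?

Balance the T exponent: (1)·n from t, plus −(2) + (-1) = -3 from the rest, must sum to zero.
n − 3 = 0, so n = 3.

3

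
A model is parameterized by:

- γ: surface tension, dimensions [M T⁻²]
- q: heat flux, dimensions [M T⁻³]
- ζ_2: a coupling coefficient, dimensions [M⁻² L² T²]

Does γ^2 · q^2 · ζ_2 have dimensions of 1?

Sum the exponent of each base dimension across the product:
  M: 2·[γ]_M + 2·[q]_M + [ζ_2]_M = 2·(1) + 2·(1) + (-2) = 2
  L: 2·[γ]_L + 2·[q]_L + [ζ_2]_L = 2·(0) + 2·(0) + (2) = 2
  T: 2·[γ]_T + 2·[q]_T + [ζ_2]_T = 2·(-2) + 2·(-3) + (2) = -8
Net dimensions [M² L² T⁻⁸] ≠ [1] — not dimensionless.

no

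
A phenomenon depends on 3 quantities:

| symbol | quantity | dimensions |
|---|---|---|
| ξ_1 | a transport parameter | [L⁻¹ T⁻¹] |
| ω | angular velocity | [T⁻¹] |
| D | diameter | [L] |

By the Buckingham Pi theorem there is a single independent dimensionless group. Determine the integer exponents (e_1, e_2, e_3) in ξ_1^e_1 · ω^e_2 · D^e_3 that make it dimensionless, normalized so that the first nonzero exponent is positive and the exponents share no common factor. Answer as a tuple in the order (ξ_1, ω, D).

(1, -1, 1)

L: e_1·(-1) + e_2·(0) + e_3·(1) = 0
T: e_1·(-1) + e_2·(-1) + e_3·(0) = 0
Solving this homogeneous linear system for the smallest-integer solution (first nonzero entry positive) gives (1, -1, 1).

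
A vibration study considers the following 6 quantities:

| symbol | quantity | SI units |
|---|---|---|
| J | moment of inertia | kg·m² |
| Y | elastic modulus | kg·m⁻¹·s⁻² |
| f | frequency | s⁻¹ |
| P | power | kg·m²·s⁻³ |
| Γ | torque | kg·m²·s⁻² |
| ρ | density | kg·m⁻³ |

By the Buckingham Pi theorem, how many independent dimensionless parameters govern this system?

3

There are 6 variables and 3 base dimensions (M, L, T).
The dimension matrix has rank 3.
Independent dimensionless groups: 6 − 3 = 3.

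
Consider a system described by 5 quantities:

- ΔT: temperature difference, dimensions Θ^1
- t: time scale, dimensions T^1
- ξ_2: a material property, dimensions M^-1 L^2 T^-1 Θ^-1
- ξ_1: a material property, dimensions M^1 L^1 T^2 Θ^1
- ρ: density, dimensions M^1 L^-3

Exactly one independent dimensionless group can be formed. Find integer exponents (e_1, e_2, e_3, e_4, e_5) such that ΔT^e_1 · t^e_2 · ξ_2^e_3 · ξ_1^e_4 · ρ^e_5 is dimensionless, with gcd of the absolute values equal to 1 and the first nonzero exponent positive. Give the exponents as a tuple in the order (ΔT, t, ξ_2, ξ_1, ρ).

M: e_1·(0) + e_2·(0) + e_3·(-1) + e_4·(1) + e_5·(1) = 0
L: e_1·(0) + e_2·(0) + e_3·(2) + e_4·(1) + e_5·(-3) = 0
T: e_1·(0) + e_2·(1) + e_3·(-1) + e_4·(2) + e_5·(0) = 0
Θ: e_1·(1) + e_2·(0) + e_3·(-1) + e_4·(1) + e_5·(0) = 0
Solving this homogeneous linear system for the smallest-integer solution (first nonzero entry positive) gives (3, 2, 4, 1, 3).

(3, 2, 4, 1, 3)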